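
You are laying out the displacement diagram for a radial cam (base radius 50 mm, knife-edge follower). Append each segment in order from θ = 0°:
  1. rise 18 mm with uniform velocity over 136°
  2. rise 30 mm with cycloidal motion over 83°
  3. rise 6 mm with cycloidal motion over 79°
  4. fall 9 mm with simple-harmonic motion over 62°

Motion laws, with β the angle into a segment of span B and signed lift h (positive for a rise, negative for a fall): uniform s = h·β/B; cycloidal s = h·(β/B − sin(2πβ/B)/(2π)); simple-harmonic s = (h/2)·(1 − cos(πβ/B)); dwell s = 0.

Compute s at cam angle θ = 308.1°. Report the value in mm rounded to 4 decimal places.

seg 1 [0°–136°] uniform, h=18: full span → s += 18 → s = 18.0000
seg 2 [136°–219°] cycloidal, h=30: full span → s += 30 → s = 48.0000
seg 3 [219°–298°] cycloidal, h=6: full span → s += 6 → s = 54.0000
seg 4 [298°–360°] simple-harmonic, h=-9: θ=308.1° here. β=10.1, B=62. -9/2·(1 − cos(π·0.1629)) = -0.5766 → s = 53.4234

53.4234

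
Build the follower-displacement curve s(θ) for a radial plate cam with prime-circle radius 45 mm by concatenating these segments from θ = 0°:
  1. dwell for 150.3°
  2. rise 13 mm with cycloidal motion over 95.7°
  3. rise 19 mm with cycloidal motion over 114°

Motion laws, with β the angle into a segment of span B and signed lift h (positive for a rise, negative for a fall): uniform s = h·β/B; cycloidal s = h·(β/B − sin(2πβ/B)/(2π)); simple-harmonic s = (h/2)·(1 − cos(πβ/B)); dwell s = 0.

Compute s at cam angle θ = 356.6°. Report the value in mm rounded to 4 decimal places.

seg 1 [0°–150.3°] dwell: s stays 0.0000
seg 2 [150.3°–246°] cycloidal, h=13: full span → s += 13 → s = 13.0000
seg 3 [246°–360°] cycloidal, h=19: θ=356.6° here. β=110.6, B=114. 19·(0.9702 − sin(2π·0.9702)/(2π)) = 18.9967 → s = 31.9967

31.9967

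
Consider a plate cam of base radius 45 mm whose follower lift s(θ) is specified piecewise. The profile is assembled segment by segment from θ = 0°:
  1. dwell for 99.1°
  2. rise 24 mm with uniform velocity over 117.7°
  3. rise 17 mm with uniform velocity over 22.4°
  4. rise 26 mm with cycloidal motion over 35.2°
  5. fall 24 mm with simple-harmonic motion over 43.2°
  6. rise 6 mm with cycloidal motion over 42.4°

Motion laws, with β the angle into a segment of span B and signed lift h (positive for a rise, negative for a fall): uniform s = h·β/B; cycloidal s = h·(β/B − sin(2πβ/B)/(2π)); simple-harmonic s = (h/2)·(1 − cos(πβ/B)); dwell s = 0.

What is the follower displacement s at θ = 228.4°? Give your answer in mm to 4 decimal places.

seg 1 [0°–99.1°] dwell: s stays 0.0000
seg 2 [99.1°–216.8°] uniform, h=24: full span → s += 24 → s = 24.0000
seg 3 [216.8°–239.2°] uniform, h=17: θ=228.4° here. β=11.6, B=22.4. 17·11.6/22.4 = 8.8036 → s = 32.8036

32.8036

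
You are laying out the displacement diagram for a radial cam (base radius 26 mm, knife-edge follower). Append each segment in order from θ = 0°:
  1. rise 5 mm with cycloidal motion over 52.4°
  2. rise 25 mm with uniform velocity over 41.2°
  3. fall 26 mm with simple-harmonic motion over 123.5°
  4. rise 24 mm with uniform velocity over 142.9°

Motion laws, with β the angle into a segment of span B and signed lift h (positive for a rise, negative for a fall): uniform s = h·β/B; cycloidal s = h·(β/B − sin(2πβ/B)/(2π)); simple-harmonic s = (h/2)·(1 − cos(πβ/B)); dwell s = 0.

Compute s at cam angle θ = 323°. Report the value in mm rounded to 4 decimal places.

seg 1 [0°–52.4°] cycloidal, h=5: full span → s += 5 → s = 5.0000
seg 2 [52.4°–93.6°] uniform, h=25: full span → s += 25 → s = 30.0000
seg 3 [93.6°–217.1°] simple-harmonic, h=-26: full span → s += -26 → s = 4.0000
seg 4 [217.1°–360°] uniform, h=24: θ=323° here. β=105.9, B=142.9. 24·105.9/142.9 = 17.7859 → s = 21.7859

21.7859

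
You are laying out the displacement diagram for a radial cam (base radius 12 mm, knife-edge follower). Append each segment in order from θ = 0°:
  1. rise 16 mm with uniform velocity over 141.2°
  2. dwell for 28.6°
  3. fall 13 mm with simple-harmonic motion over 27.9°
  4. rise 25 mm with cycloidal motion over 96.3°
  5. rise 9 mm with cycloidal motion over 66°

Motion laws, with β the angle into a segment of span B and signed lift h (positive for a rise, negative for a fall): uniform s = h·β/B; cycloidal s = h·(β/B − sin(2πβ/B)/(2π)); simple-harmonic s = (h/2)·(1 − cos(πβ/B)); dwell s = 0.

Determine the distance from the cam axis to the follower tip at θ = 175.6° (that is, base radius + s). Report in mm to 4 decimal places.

seg 1 [0°–141.2°] uniform, h=16: full span → s += 16 → s = 16.0000
seg 2 [141.2°–169.8°] dwell: s stays 16.0000
seg 3 [169.8°–197.7°] simple-harmonic, h=-13: θ=175.6° here. β=5.8, B=27.9. -13/2·(1 − cos(π·0.2079)) = -1.3376 → s = 14.6624
radial distance = base radius + s = 12 + 14.6624 = 26.6624

26.6624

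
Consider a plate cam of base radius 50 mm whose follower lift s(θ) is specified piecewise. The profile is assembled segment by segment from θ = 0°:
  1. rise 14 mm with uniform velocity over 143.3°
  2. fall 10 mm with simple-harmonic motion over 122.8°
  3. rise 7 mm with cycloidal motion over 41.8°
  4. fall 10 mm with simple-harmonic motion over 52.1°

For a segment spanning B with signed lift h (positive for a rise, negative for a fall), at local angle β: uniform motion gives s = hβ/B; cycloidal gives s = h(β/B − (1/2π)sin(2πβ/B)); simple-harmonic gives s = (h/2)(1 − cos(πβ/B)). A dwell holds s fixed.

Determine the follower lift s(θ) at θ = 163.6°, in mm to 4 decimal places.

seg 1 [0°–143.3°] uniform, h=14: full span → s += 14 → s = 14.0000
seg 2 [143.3°–266.1°] simple-harmonic, h=-10: θ=163.6° here. β=20.3, B=122.8. -10/2·(1 − cos(π·0.1653)) = -0.6593 → s = 13.3407

13.3407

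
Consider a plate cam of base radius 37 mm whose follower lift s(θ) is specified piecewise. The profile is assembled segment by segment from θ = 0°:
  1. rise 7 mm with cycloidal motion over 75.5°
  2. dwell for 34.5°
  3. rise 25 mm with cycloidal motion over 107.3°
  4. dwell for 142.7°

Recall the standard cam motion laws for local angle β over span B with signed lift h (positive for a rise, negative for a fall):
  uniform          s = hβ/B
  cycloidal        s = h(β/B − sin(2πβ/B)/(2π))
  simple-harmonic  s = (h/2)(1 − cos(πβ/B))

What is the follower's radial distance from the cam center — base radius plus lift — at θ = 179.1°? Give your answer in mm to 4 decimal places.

seg 1 [0°–75.5°] cycloidal, h=7: full span → s += 7 → s = 7.0000
seg 2 [75.5°–110°] dwell: s stays 7.0000
seg 3 [110°–217.3°] cycloidal, h=25: θ=179.1° here. β=69.1, B=107.3. 25·(0.6440 − sin(2π·0.6440)/(2π)) = 19.2281 → s = 26.2281
radial distance = base radius + s = 37 + 26.2281 = 63.2281

63.2281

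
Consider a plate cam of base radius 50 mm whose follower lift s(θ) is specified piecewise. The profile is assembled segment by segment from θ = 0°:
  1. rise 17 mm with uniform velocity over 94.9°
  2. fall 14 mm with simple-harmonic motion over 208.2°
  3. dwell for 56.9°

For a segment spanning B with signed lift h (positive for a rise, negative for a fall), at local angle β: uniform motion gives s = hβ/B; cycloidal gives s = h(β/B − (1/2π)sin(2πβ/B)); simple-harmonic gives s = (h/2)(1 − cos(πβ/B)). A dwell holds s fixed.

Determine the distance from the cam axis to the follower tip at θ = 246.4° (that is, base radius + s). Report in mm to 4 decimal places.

seg 1 [0°–94.9°] uniform, h=17: full span → s += 17 → s = 17.0000
seg 2 [94.9°–303.1°] simple-harmonic, h=-14: θ=246.4° here. β=151.5, B=208.2. -14/2·(1 − cos(π·0.7277)) = -11.5906 → s = 5.4094
radial distance = base radius + s = 50 + 5.4094 = 55.4094

55.4094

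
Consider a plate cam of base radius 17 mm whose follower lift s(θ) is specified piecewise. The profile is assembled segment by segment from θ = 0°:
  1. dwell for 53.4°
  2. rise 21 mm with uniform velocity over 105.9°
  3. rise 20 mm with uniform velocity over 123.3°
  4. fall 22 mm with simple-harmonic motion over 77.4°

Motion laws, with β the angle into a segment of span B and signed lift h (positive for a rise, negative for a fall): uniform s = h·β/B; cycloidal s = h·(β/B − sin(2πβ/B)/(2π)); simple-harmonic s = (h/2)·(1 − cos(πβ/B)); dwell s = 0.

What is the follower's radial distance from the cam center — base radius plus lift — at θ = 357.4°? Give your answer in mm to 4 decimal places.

seg 1 [0°–53.4°] dwell: s stays 0.0000
seg 2 [53.4°–159.3°] uniform, h=21: full span → s += 21 → s = 21.0000
seg 3 [159.3°–282.6°] uniform, h=20: full span → s += 20 → s = 41.0000
seg 4 [282.6°–360°] simple-harmonic, h=-22: θ=357.4° here. β=74.8, B=77.4. -22/2·(1 − cos(π·0.9664)) = -21.9388 → s = 19.0612
radial distance = base radius + s = 17 + 19.0612 = 36.0612

36.0612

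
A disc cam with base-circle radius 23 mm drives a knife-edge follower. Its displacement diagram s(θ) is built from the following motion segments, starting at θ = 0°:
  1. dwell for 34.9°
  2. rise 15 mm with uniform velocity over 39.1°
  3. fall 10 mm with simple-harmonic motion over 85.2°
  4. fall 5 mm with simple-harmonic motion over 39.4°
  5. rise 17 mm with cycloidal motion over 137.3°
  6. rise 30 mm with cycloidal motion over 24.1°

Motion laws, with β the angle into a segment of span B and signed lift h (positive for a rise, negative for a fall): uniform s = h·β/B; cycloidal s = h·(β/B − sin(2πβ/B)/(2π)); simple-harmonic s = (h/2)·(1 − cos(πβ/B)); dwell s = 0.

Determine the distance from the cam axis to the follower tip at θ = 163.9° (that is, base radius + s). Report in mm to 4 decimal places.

seg 1 [0°–34.9°] dwell: s stays 0.0000
seg 2 [34.9°–74°] uniform, h=15: full span → s += 15 → s = 15.0000
seg 3 [74°–159.2°] simple-harmonic, h=-10: full span → s += -10 → s = 5.0000
seg 4 [159.2°–198.6°] simple-harmonic, h=-5: θ=163.9° here. β=4.7, B=39.4. -5/2·(1 − cos(π·0.1193)) = -0.1735 → s = 4.8265
radial distance = base radius + s = 23 + 4.8265 = 27.8265

27.8265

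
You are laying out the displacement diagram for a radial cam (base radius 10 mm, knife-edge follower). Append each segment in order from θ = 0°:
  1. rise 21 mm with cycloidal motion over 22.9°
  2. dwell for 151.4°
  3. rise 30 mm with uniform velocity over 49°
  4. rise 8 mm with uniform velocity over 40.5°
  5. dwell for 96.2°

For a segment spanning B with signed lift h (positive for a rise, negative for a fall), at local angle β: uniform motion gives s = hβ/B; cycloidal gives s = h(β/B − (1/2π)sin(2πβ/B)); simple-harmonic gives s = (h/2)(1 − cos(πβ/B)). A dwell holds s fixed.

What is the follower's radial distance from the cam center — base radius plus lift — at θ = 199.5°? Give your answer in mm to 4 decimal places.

seg 1 [0°–22.9°] cycloidal, h=21: full span → s += 21 → s = 21.0000
seg 2 [22.9°–174.3°] dwell: s stays 21.0000
seg 3 [174.3°–223.3°] uniform, h=30: θ=199.5° here. β=25.2, B=49. 30·25.2/49 = 15.4286 → s = 36.4286
radial distance = base radius + s = 10 + 36.4286 = 46.4286

46.4286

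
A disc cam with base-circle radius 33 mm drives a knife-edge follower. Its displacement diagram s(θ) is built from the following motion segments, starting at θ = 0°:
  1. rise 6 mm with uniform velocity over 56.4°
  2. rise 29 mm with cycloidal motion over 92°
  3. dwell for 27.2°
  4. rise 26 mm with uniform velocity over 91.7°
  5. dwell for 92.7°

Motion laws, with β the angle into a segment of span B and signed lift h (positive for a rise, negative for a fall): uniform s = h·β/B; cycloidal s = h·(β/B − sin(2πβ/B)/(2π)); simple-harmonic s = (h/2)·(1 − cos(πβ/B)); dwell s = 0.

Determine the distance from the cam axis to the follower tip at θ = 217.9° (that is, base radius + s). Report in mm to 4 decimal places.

seg 1 [0°–56.4°] uniform, h=6: full span → s += 6 → s = 6.0000
seg 2 [56.4°–148.4°] cycloidal, h=29: full span → s += 29 → s = 35.0000
seg 3 [148.4°–175.6°] dwell: s stays 35.0000
seg 4 [175.6°–267.3°] uniform, h=26: θ=217.9° here. β=42.3, B=91.7. 26·42.3/91.7 = 11.9935 → s = 46.9935
radial distance = base radius + s = 33 + 46.9935 = 79.9935

79.9935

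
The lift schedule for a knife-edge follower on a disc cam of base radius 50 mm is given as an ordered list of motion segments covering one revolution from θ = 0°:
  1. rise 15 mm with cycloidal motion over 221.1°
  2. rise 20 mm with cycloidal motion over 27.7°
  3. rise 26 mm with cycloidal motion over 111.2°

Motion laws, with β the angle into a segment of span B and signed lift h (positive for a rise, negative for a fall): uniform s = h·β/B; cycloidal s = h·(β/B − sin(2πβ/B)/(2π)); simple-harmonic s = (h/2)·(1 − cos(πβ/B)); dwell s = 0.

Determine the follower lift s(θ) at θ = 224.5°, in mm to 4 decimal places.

seg 1 [0°–221.1°] cycloidal, h=15: full span → s += 15 → s = 15.0000
seg 2 [221.1°–248.8°] cycloidal, h=20: θ=224.5° here. β=3.4, B=27.7. 20·(0.1227 − sin(2π·0.1227)/(2π)) = 0.2362 → s = 15.2362

15.2362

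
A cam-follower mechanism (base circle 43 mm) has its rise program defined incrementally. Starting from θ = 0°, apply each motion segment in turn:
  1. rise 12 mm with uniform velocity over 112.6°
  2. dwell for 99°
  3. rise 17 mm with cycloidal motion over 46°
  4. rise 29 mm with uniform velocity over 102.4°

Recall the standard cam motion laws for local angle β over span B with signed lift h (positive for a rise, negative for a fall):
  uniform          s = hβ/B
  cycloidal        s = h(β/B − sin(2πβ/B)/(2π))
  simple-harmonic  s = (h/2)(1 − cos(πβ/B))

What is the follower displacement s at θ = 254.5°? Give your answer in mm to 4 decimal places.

seg 1 [0°–112.6°] uniform, h=12: full span → s += 12 → s = 12.0000
seg 2 [112.6°–211.6°] dwell: s stays 12.0000
seg 3 [211.6°–257.6°] cycloidal, h=17: θ=254.5° here. β=42.9, B=46. 17·(0.9326 − sin(2π·0.9326)/(2π)) = 16.9661 → s = 28.9661

28.9661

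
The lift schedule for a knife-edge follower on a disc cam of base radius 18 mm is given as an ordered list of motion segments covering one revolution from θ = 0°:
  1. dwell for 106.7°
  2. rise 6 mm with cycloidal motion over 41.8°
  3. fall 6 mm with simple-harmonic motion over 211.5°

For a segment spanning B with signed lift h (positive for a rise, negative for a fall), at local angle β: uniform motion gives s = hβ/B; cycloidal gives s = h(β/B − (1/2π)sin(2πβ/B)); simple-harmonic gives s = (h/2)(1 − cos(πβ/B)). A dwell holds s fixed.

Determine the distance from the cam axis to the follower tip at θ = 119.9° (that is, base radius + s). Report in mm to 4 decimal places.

seg 1 [0°–106.7°] dwell: s stays 0.0000
seg 2 [106.7°–148.5°] cycloidal, h=6: θ=119.9° here. β=13.2, B=41.8. 6·(0.3158 − sin(2π·0.3158)/(2π)) = 1.0202 → s = 1.0202
radial distance = base radius + s = 18 + 1.0202 = 19.0202

19.0202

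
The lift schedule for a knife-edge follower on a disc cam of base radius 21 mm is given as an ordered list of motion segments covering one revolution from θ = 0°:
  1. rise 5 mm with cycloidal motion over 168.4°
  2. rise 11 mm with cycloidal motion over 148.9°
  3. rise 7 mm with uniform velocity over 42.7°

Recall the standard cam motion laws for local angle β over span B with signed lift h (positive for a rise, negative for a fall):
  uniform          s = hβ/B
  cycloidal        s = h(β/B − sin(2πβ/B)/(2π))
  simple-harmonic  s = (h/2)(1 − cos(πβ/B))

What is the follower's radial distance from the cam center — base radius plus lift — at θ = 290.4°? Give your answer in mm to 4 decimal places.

seg 1 [0°–168.4°] cycloidal, h=5: full span → s += 5 → s = 5.0000
seg 2 [168.4°–317.3°] cycloidal, h=11: θ=290.4° here. β=122, B=148.9. 11·(0.8193 − sin(2π·0.8193)/(2π)) = 10.5999 → s = 15.5999
radial distance = base radius + s = 21 + 15.5999 = 36.5999

36.5999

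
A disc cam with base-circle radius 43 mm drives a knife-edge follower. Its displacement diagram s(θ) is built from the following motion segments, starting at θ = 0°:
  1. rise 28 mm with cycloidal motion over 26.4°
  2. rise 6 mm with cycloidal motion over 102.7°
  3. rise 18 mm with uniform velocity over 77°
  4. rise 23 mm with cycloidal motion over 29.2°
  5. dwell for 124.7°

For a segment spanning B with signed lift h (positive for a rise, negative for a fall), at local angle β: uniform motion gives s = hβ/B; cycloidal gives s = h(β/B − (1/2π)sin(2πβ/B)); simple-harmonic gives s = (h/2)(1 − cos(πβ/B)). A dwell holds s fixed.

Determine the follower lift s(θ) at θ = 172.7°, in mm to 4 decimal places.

seg 1 [0°–26.4°] cycloidal, h=28: full span → s += 28 → s = 28.0000
seg 2 [26.4°–129.1°] cycloidal, h=6: full span → s += 6 → s = 34.0000
seg 3 [129.1°–206.1°] uniform, h=18: θ=172.7° here. β=43.6, B=77. 18·43.6/77 = 10.1922 → s = 44.1922

44.1922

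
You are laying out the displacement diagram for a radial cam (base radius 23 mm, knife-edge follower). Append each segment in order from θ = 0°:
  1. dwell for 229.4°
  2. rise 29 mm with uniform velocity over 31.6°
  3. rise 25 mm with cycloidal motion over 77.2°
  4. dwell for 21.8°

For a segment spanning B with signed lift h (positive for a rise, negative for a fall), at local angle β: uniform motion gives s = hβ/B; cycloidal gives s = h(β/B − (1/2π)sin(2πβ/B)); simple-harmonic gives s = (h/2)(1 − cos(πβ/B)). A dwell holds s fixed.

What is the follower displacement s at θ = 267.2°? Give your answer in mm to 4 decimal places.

seg 1 [0°–229.4°] dwell: s stays 0.0000
seg 2 [229.4°–261°] uniform, h=29: full span → s += 29 → s = 29.0000
seg 3 [261°–338.2°] cycloidal, h=25: θ=267.2° here. β=6.2, B=77.2. 25·(0.0803 − sin(2π·0.0803)/(2π)) = 0.0841 → s = 29.0841

29.0841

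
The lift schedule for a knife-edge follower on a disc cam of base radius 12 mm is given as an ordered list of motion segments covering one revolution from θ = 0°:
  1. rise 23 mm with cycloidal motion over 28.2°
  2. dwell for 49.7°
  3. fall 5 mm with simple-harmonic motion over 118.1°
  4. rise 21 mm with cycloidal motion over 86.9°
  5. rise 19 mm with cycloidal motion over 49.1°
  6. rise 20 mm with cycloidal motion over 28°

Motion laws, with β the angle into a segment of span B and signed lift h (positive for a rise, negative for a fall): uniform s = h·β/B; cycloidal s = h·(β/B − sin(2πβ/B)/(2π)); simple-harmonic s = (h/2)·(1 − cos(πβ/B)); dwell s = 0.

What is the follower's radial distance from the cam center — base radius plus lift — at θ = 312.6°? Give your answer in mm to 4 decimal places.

seg 1 [0°–28.2°] cycloidal, h=23: full span → s += 23 → s = 23.0000
seg 2 [28.2°–77.9°] dwell: s stays 23.0000
seg 3 [77.9°–196°] simple-harmonic, h=-5: full span → s += -5 → s = 18.0000
seg 4 [196°–282.9°] cycloidal, h=21: full span → s += 21 → s = 39.0000
seg 5 [282.9°–332°] cycloidal, h=19: θ=312.6° here. β=29.7, B=49.1. 19·(0.6049 − sin(2π·0.6049)/(2π)) = 13.3446 → s = 52.3446
radial distance = base radius + s = 12 + 52.3446 = 64.3446

64.3446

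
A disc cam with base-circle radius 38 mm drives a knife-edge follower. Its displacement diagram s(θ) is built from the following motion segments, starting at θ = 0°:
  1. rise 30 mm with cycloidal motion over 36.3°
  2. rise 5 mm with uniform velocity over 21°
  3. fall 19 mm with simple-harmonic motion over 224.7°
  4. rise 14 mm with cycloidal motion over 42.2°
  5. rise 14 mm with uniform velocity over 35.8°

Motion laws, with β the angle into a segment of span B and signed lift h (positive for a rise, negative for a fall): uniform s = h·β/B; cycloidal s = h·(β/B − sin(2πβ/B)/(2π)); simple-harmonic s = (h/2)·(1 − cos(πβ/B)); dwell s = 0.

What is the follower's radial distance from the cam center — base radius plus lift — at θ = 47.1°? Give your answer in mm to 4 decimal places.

seg 1 [0°–36.3°] cycloidal, h=30: full span → s += 30 → s = 30.0000
seg 2 [36.3°–57.3°] uniform, h=5: θ=47.1° here. β=10.8, B=21. 5·10.8/21 = 2.5714 → s = 32.5714
radial distance = base radius + s = 38 + 32.5714 = 70.5714

70.5714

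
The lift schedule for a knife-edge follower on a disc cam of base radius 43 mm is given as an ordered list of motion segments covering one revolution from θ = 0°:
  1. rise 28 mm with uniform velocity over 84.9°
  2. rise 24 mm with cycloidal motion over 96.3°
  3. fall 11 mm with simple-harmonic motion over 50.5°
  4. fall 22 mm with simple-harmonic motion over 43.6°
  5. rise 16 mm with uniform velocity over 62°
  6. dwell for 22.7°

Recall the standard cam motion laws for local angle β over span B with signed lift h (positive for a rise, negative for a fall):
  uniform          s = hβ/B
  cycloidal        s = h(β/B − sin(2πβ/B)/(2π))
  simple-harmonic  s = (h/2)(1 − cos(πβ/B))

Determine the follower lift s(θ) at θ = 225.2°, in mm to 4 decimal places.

seg 1 [0°–84.9°] uniform, h=28: full span → s += 28 → s = 28.0000
seg 2 [84.9°–181.2°] cycloidal, h=24: full span → s += 24 → s = 52.0000
seg 3 [181.2°–231.7°] simple-harmonic, h=-11: θ=225.2° here. β=44, B=50.5. -11/2·(1 − cos(π·0.8713)) = -10.5564 → s = 41.4436

41.4436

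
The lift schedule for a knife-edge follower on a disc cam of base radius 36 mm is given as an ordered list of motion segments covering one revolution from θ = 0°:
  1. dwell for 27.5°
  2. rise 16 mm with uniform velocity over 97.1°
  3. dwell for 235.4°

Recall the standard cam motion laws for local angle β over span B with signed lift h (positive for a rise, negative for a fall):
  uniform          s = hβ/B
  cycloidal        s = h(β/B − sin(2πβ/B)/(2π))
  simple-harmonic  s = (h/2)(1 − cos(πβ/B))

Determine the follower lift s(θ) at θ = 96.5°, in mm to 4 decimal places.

seg 1 [0°–27.5°] dwell: s stays 0.0000
seg 2 [27.5°–124.6°] uniform, h=16: θ=96.5° here. β=69, B=97.1. 16·69/97.1 = 11.3697 → s = 11.3697

11.3697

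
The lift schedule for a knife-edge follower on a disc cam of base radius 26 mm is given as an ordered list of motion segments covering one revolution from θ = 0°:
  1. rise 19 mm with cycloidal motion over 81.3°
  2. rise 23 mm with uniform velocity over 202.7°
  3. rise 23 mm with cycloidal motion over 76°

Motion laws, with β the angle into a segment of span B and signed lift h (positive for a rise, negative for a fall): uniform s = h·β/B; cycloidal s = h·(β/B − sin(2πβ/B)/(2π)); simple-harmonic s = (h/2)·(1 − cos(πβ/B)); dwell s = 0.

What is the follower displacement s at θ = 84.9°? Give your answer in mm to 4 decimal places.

seg 1 [0°–81.3°] cycloidal, h=19: full span → s += 19 → s = 19.0000
seg 2 [81.3°–284°] uniform, h=23: θ=84.9° here. β=3.6, B=202.7. 23·3.6/202.7 = 0.4085 → s = 19.4085

19.4085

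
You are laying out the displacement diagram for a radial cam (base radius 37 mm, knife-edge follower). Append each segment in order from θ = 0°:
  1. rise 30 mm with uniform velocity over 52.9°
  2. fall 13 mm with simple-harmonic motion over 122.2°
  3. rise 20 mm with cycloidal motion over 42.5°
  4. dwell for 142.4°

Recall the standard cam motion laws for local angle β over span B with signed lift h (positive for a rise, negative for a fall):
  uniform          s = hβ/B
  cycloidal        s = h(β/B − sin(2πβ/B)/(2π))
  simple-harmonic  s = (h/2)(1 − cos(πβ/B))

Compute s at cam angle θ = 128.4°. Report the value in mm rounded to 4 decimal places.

seg 1 [0°–52.9°] uniform, h=30: full span → s += 30 → s = 30.0000
seg 2 [52.9°–175.1°] simple-harmonic, h=-13: θ=128.4° here. β=75.5, B=122.2. -13/2·(1 − cos(π·0.6178)) = -8.8517 → s = 21.1483

21.1483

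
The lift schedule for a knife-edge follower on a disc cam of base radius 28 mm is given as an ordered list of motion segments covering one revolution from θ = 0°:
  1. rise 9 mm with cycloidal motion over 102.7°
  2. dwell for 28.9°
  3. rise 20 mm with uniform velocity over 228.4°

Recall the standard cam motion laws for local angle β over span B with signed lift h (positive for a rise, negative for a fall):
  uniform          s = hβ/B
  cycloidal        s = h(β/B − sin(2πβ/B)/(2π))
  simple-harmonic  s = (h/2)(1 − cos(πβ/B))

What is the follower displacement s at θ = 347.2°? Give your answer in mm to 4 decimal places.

seg 1 [0°–102.7°] cycloidal, h=9: full span → s += 9 → s = 9.0000
seg 2 [102.7°–131.6°] dwell: s stays 9.0000
seg 3 [131.6°–360°] uniform, h=20: θ=347.2° here. β=215.6, B=228.4. 20·215.6/228.4 = 18.8792 → s = 27.8792

27.8792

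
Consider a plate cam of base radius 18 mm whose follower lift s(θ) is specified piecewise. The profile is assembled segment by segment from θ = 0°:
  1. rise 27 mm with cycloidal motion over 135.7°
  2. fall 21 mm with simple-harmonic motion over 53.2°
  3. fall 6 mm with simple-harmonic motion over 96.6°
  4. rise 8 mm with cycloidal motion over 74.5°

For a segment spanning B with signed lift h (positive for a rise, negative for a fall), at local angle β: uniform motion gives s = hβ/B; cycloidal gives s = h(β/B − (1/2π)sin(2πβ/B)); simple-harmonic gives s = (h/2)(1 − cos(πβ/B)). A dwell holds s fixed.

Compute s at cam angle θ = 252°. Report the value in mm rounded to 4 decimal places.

seg 1 [0°–135.7°] cycloidal, h=27: full span → s += 27 → s = 27.0000
seg 2 [135.7°–188.9°] simple-harmonic, h=-21: full span → s += -21 → s = 6.0000
seg 3 [188.9°–285.5°] simple-harmonic, h=-6: θ=252° here. β=63.1, B=96.6. -6/2·(1 − cos(π·0.6532)) = -4.3889 → s = 1.6111

1.6111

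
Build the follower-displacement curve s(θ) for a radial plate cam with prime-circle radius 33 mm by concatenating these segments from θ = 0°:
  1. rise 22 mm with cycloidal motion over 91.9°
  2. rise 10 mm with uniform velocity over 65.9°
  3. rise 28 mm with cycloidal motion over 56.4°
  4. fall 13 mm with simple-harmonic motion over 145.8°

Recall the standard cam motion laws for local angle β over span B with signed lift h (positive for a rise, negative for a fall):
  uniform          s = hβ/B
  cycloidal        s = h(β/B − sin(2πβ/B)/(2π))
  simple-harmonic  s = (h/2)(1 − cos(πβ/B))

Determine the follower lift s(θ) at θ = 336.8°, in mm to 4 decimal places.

seg 1 [0°–91.9°] cycloidal, h=22: full span → s += 22 → s = 22.0000
seg 2 [91.9°–157.8°] uniform, h=10: full span → s += 10 → s = 32.0000
seg 3 [157.8°–214.2°] cycloidal, h=28: full span → s += 28 → s = 60.0000
seg 4 [214.2°–360°] simple-harmonic, h=-13: θ=336.8° here. β=122.6, B=145.8. -13/2·(1 − cos(π·0.8409)) = -12.2046 → s = 47.7954

47.7954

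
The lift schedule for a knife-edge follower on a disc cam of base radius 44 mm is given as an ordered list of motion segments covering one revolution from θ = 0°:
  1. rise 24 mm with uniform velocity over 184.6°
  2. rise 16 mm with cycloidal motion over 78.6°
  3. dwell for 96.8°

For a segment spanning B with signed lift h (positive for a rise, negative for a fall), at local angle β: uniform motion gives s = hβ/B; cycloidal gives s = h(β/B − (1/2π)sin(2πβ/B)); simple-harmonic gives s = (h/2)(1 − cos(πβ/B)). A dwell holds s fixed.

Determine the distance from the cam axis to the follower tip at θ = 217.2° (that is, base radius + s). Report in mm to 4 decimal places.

seg 1 [0°–184.6°] uniform, h=24: full span → s += 24 → s = 24.0000
seg 2 [184.6°–263.2°] cycloidal, h=16: θ=217.2° here. β=32.6, B=78.6. 16·(0.4148 − sin(2π·0.4148)/(2π)) = 5.3365 → s = 29.3365
radial distance = base radius + s = 44 + 29.3365 = 73.3365

73.3365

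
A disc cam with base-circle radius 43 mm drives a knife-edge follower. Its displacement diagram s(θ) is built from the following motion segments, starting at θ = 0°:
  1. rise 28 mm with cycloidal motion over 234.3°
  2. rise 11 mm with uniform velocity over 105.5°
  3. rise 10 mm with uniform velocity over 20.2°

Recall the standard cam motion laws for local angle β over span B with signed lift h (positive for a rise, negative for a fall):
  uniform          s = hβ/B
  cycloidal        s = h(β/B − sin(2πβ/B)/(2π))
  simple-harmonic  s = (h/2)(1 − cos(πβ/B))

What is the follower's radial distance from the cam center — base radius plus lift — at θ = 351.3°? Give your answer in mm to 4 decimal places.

seg 1 [0°–234.3°] cycloidal, h=28: full span → s += 28 → s = 28.0000
seg 2 [234.3°–339.8°] uniform, h=11: full span → s += 11 → s = 39.0000
seg 3 [339.8°–360°] uniform, h=10: θ=351.3° here. β=11.5, B=20.2. 10·11.5/20.2 = 5.6931 → s = 44.6931
radial distance = base radius + s = 43 + 44.6931 = 87.6931

87.6931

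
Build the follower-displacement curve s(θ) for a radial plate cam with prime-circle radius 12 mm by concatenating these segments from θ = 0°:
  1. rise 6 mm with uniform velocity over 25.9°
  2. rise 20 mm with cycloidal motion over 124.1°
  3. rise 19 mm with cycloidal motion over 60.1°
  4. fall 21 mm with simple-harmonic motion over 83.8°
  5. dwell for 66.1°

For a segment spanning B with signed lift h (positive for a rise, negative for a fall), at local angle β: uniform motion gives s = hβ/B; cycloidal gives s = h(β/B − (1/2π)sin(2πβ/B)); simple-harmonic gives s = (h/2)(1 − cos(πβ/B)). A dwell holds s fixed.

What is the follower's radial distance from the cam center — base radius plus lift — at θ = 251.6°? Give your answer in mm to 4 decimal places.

seg 1 [0°–25.9°] uniform, h=6: full span → s += 6 → s = 6.0000
seg 2 [25.9°–150°] cycloidal, h=20: full span → s += 20 → s = 26.0000
seg 3 [150°–210.1°] cycloidal, h=19: full span → s += 19 → s = 45.0000
seg 4 [210.1°–293.9°] simple-harmonic, h=-21: θ=251.6° here. β=41.5, B=83.8. -21/2·(1 − cos(π·0.4952)) = -10.3426 → s = 34.6574
radial distance = base radius + s = 12 + 34.6574 = 46.6574

46.6574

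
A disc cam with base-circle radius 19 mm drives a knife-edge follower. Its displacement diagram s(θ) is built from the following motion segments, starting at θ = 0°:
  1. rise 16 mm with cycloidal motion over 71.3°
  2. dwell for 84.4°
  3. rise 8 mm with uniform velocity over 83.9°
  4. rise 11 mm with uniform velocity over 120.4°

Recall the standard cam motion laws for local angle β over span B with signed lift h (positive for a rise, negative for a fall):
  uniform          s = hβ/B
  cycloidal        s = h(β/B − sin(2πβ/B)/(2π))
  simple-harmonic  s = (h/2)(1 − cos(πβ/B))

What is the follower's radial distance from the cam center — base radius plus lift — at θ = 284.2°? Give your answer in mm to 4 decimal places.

seg 1 [0°–71.3°] cycloidal, h=16: full span → s += 16 → s = 16.0000
seg 2 [71.3°–155.7°] dwell: s stays 16.0000
seg 3 [155.7°–239.6°] uniform, h=8: full span → s += 8 → s = 24.0000
seg 4 [239.6°–360°] uniform, h=11: θ=284.2° here. β=44.6, B=120.4. 11·44.6/120.4 = 4.0748 → s = 28.0748
radial distance = base radius + s = 19 + 28.0748 = 47.0748

47.0748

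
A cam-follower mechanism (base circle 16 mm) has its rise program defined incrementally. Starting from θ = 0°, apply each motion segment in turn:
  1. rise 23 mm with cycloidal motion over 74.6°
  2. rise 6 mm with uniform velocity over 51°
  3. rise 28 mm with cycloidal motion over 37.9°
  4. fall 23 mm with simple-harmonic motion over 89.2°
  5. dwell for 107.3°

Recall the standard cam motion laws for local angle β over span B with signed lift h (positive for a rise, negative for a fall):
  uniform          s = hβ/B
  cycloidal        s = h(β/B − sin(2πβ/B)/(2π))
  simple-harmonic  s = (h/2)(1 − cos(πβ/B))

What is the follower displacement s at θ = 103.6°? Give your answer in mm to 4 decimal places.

seg 1 [0°–74.6°] cycloidal, h=23: full span → s += 23 → s = 23.0000
seg 2 [74.6°–125.6°] uniform, h=6: θ=103.6° here. β=29, B=51. 6·29/51 = 3.4118 → s = 26.4118

26.4118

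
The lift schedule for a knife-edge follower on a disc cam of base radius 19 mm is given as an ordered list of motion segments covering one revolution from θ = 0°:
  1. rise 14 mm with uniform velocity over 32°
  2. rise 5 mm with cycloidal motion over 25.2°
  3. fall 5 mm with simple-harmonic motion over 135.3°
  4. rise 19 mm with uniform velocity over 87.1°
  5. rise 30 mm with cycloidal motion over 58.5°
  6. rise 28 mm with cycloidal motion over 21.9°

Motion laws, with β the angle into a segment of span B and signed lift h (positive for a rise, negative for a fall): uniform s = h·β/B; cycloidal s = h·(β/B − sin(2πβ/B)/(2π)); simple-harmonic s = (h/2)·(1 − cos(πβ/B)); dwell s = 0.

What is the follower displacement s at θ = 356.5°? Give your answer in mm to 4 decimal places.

seg 1 [0°–32°] uniform, h=14: full span → s += 14 → s = 14.0000
seg 2 [32°–57.2°] cycloidal, h=5: full span → s += 5 → s = 19.0000
seg 3 [57.2°–192.5°] simple-harmonic, h=-5: full span → s += -5 → s = 14.0000
seg 4 [192.5°–279.6°] uniform, h=19: full span → s += 19 → s = 33.0000
seg 5 [279.6°–338.1°] cycloidal, h=30: full span → s += 30 → s = 63.0000
seg 6 [338.1°–360°] cycloidal, h=28: θ=356.5° here. β=18.4, B=21.9. 28·(0.8402 − sin(2π·0.8402)/(2π)) = 27.2850 → s = 90.2850

90.2850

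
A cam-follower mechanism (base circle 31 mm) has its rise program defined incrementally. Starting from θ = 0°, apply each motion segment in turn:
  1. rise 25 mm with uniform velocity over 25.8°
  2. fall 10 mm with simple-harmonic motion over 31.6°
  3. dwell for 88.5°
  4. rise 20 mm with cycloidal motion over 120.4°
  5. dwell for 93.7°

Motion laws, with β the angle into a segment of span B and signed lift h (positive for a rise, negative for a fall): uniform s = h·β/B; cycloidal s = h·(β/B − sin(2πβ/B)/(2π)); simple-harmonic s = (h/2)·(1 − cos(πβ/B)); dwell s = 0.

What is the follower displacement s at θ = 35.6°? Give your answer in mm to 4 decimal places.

seg 1 [0°–25.8°] uniform, h=25: full span → s += 25 → s = 25.0000
seg 2 [25.8°–57.4°] simple-harmonic, h=-10: θ=35.6° here. β=9.8, B=31.6. -10/2·(1 − cos(π·0.3101)) = -2.1912 → s = 22.8088

22.8088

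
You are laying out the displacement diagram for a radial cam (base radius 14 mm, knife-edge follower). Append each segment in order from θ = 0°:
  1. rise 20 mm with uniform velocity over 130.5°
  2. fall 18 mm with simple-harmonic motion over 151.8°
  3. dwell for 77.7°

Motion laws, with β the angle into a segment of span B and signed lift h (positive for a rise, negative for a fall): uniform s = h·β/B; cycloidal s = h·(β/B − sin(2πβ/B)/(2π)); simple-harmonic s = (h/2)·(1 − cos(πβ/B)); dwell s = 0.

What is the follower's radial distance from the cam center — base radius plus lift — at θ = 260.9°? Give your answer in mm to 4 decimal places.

seg 1 [0°–130.5°] uniform, h=20: full span → s += 20 → s = 20.0000
seg 2 [130.5°–282.3°] simple-harmonic, h=-18: θ=260.9° here. β=130.4, B=151.8. -18/2·(1 − cos(π·0.8590)) = -17.1317 → s = 2.8683
radial distance = base radius + s = 14 + 2.8683 = 16.8683

16.8683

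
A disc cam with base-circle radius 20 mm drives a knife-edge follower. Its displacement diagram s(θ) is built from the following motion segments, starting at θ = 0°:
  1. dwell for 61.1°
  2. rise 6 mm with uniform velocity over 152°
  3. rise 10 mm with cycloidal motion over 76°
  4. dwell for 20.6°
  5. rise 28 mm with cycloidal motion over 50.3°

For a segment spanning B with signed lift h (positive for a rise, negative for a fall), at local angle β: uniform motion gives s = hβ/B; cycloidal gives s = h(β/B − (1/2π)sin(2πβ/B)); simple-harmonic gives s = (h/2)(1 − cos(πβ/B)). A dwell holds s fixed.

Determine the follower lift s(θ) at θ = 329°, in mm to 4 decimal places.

seg 1 [0°–61.1°] dwell: s stays 0.0000
seg 2 [61.1°–213.1°] uniform, h=6: full span → s += 6 → s = 6.0000
seg 3 [213.1°–289.1°] cycloidal, h=10: full span → s += 10 → s = 16.0000
seg 4 [289.1°–309.7°] dwell: s stays 16.0000
seg 5 [309.7°–360°] cycloidal, h=28: θ=329° here. β=19.3, B=50.3. 28·(0.3837 − sin(2π·0.3837)/(2π)) = 7.7693 → s = 23.7693

23.7693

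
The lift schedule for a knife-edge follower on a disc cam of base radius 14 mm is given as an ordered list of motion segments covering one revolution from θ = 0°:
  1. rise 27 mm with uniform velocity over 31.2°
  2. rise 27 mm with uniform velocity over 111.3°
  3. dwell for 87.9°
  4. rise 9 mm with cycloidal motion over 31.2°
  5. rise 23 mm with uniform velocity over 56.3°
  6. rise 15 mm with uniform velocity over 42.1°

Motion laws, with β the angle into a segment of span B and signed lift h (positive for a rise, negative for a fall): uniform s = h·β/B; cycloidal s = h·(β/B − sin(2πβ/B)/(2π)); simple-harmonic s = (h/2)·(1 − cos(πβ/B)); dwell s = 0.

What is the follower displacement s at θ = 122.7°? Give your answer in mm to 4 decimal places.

seg 1 [0°–31.2°] uniform, h=27: full span → s += 27 → s = 27.0000
seg 2 [31.2°–142.5°] uniform, h=27: θ=122.7° here. β=91.5, B=111.3. 27·91.5/111.3 = 22.1968 → s = 49.1968

49.1968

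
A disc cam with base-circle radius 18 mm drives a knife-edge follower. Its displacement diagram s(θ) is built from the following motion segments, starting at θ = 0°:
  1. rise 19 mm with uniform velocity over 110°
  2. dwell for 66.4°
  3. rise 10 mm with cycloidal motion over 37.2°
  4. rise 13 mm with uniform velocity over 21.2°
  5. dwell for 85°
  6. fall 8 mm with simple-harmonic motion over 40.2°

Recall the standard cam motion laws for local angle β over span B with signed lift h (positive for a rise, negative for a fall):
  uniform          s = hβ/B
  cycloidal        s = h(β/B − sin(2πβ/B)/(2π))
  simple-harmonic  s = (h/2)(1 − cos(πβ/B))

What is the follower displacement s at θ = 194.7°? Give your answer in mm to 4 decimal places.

seg 1 [0°–110°] uniform, h=19: full span → s += 19 → s = 19.0000
seg 2 [110°–176.4°] dwell: s stays 19.0000
seg 3 [176.4°–213.6°] cycloidal, h=10: θ=194.7° here. β=18.3, B=37.2. 10·(0.4919 − sin(2π·0.4919)/(2π)) = 4.8387 → s = 23.8387

23.8387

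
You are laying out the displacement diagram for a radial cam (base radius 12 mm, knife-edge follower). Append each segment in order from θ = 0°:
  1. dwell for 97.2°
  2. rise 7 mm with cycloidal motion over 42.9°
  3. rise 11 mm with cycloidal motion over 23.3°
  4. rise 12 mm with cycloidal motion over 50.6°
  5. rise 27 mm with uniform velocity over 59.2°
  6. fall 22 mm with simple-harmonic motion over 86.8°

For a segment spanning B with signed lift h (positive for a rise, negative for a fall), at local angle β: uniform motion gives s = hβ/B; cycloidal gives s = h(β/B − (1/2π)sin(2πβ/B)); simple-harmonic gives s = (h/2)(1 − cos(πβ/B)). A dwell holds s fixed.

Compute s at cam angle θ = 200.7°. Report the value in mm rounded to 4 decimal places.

seg 1 [0°–97.2°] dwell: s stays 0.0000
seg 2 [97.2°–140.1°] cycloidal, h=7: full span → s += 7 → s = 7.0000
seg 3 [140.1°–163.4°] cycloidal, h=11: full span → s += 11 → s = 18.0000
seg 4 [163.4°–214°] cycloidal, h=12: θ=200.7° here. β=37.3, B=50.6. 12·(0.7372 − sin(2π·0.7372)/(2π)) = 10.7495 → s = 28.7495

28.7495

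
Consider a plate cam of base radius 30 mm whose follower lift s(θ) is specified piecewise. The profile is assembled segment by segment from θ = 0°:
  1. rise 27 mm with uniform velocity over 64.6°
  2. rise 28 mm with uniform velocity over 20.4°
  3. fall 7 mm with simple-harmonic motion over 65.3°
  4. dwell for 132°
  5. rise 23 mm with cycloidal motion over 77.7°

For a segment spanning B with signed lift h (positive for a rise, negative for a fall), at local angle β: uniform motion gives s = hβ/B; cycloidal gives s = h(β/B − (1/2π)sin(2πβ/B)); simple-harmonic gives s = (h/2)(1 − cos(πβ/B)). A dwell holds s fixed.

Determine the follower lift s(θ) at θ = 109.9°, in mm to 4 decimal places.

seg 1 [0°–64.6°] uniform, h=27: full span → s += 27 → s = 27.0000
seg 2 [64.6°–85°] uniform, h=28: full span → s += 28 → s = 55.0000
seg 3 [85°–150.3°] simple-harmonic, h=-7: θ=109.9° here. β=24.9, B=65.3. -7/2·(1 − cos(π·0.3813)) = -2.2250 → s = 52.7750

52.7750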